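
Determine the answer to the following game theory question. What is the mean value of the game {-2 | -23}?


Game = {-2 | -23}, a switch {a | b} with numbers a > b.
Its thermograph has left wall a - t and right wall b + t, which meet at t = (a - b)/2, where both equal (a + b)/2. So the mast (mean value) is at (a + b)/2.
Mean = (-2 + (-23))/2 = -25/2 = -25/2

-25/2


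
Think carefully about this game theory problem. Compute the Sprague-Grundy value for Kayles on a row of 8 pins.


Kayles: a move removes 1 or 2 adjacent pins from a contiguous row.
Removing pins from a row of k leaves two independent rows (a, b) with a + b = k - 1 (one pin) or a + b = k - 2 (two pins); an end removal gives a = 0.
By Sprague-Grundy, G(k) = mex{ G(a) XOR G(b) } over all these splits. G(0) = 0.
G(1): splits (0,0):0^0=0 -> mex({0}) = 1
G(2): splits (0,1):0^1=1 (0,0):0^0=0 -> mex({0, 1}) = 2
G(3): splits (0,2):0^2=2 (1,1):1^1=0 (0,1):0^1=1 -> mex({0, 1, 2}) = 3
G(4): splits (0,3):0^3=3 (1,2):1^2=3 (0,2):0^2=2 (1,1):1^1=0 -> mex({0, 2, 3}) = 1
G(5): splits (0,4):0^1=1 (1,3):1^3=2 (2,2):2^2=0 (0,3):0^3=3 (1,2):1^2=3 -> mex({0, 1, 2, 3}) = 4
G(6) = mex({0, 1, 2, 4}) = 3
G(7) = mex({0, 1, 3, 4, 5}) = 2
G(8) = mex({0, 2, 3, 5, 6}) = 1
Therefore G(8) = 1.

1


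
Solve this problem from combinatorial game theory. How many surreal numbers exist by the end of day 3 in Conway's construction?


Day 0: {|} = 0 is born. Count = 1.
Day n: the number of surreal numbers born by day n is 2^(n+1) - 1.
By day 0: 2^1 - 1 = 1
By day 1: 2^2 - 1 = 3
By day 2: 2^3 - 1 = 7
By day 3: 2^4 - 1 = 15
By day 3: 15 surreal numbers.

15


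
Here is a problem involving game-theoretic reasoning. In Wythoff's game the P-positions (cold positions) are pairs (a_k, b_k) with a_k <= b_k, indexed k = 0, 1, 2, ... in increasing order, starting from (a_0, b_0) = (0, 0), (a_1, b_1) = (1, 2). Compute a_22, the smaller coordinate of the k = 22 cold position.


By Wythoff's theorem, a_k = floor(k * phi) and b_k = floor(k * phi^2) = a_k + k, where phi = (1 + sqrt(5))/2 is the golden ratio.
phi = (1 + sqrt(5))/2 = 1.618034
k = 22
k * phi = 22 * 1.618034 = 35.596748
a_22 = floor(k * phi) = 35

35


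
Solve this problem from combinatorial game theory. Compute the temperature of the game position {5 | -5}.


The game is {5 | -5}, a switch {a | b} with numbers a > b.
Cooling {a | b} by t gives {a - t | b + t}, which stops being hot when a - t = b + t, i.e. at t = (a - b)/2. So the temperature of a switch is (a - b)/2.
Temperature = (Left option - Right option) / 2
= (5 - (-5)) / 2
= 10 / 2
= 5

5


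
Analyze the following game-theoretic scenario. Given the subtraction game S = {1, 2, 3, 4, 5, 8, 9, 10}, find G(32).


The subtraction set is S = {1, 2, 3, 4, 5, 8, 9, 10}.
G(k) = mex{ G(k - s) : s in S, s <= k }. We compute iteratively: G(0) = 0.
G(1) = mex({0}) = 1
G(2) = mex({0, 1}) = 2
G(3) = mex({0, 1, 2}) = 3
G(4) = mex({0, 1, 2, 3}) = 4
G(5) = mex({0, 1, 2, 3, 4}) = 5
G(6) = mex({1, 2, 3, 4, 5}) = 0
G(7) = mex({0, 2, 3, 4, 5}) = 1
G(8) = mex({0, 1, 3, 4, 5}) = 2
G(9) = mex({0, 1, 2, 4, 5}) = 3
G(10) = mex({0, 1, 2, 3, 5}) = 4
G(11) = mex({0, 1, 2, 3, 4}) = 5
G(12) = mex({1, 2, 3, 4, 5}) = 0
G(13) = mex({0, 2, 3, 4, 5}) = 1
G(14) = mex({0, 1, 3, 4, 5}) = 2
G(15) = mex({0, 1, 2, 4, 5}) = 3
Observe that G(6)..G(15) = 0, 1, 2, 3, 4, 5, 0, 1, 2, 3 repeats G(0)..G(9) = 0, 1, 2, 3, 4, 5, 0, 1, 2, 3.
For k >= max(S) = 10, G(k) is determined by the previous 10 values G(k-10)..G(k-1); a window of 10 consecutive values has recurred shifted by 6, so by induction G(k + 6) = G(k) for all k >= 0: the sequence is periodic from the start with period 6.
One period: G(0..5) = 0, 1, 2, 3, 4, 5.
32 mod 6 = 2, so G(32) = G(2) = 2.

2


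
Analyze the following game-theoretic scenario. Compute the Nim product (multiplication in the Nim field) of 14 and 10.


Nim multiplication is bilinear over XOR: (u XOR v) * w = (u*w) XOR (v*w).
So we split each operand into its bit components and XOR the pairwise Nim products.
14 = 2 + 4 + 8 (as XOR of powers of 2).
10 = 2 + 8 (as XOR of powers of 2).
Using the standard Nim-product table on single bits:
  2*2 = 3,   2*4 = 8,   2*8 = 12,
  4*4 = 6,   4*8 = 11,  8*8 = 13,
and  1*x = x (identity), k*l = l*k (commutative).
Pairwise Nim products:
  2 * 2 = 3
  2 * 8 = 12
  4 * 2 = 8
  4 * 8 = 11
  8 * 2 = 12
  8 * 8 = 13
XOR them: 3 XOR 12 XOR 8 XOR 11 XOR 12 XOR 13 = 13.
Result: 14 * 10 = 13 (in Nim).

13


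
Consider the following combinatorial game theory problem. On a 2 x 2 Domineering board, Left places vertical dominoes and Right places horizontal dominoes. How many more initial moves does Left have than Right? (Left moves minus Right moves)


Board is 2 x 2 (rows x cols).
Left (vertical) placements: (rows-1) * cols = 1 * 2 = 2
Right (horizontal) placements: rows * (cols-1) = 2 * 1 = 2
Advantage = Left - Right = 2 - 2 = 0

0


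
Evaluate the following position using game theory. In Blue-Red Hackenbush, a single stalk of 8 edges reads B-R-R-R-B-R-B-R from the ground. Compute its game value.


Edges (from ground): B-R-R-R-B-R-B-R
By Berlekamp's sign-expansion rule, a Blue-Red Hackenbush stalk has the value of the surreal number whose sign sequence is the edge sequence with B -> + and R -> -.
Sign sequence: +---+-+-
Trace the sign expansion in the surreal number tree, starting from 0:
Edge 1: B (sign +) -> bounds (0, +inf), value = 1
Edge 2: R (sign -) -> bounds (0, 1), value = 1/2
Edge 3: R (sign -) -> bounds (0, 1/2), value = 1/4
Edge 4: R (sign -) -> bounds (0, 1/4), value = 1/8
Edge 5: B (sign +) -> bounds (1/8, 1/4), value = 3/16
Edge 6: R (sign -) -> bounds (1/8, 3/16), value = 5/32
Edge 7: B (sign +) -> bounds (5/32, 3/16), value = 11/64
Edge 8: R (sign -) -> bounds (5/32, 11/64), value = 21/128
Game value = 21/128

21/128


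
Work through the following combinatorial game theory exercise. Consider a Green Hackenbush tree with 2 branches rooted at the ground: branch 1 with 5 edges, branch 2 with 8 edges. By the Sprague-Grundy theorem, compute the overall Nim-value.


The tree has 2 branches from the ground vertex.
In Green Hackenbush, the Nim-value of a simple path of length k is k.
Branch 1: length 5, Nim-value = 5
Branch 2: length 8, Nim-value = 8
Total Nim-value = XOR of all branch values:
0 XOR 5 = 5
5 XOR 8 = 13
Nim-value of the tree = 13

13


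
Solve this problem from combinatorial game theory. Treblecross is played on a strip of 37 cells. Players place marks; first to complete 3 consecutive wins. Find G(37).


Treblecross: place X on empty cells; 3-in-a-row wins.
Playing within two cells of an existing X lets the opponent win at once, so sensible play treats the cells i-2..i+2 around each X as dead. The player left with no safe cell loses, so this is a normal-play take-away game on strips of safe cells.
Placing X at cell i (0-indexed) of a strip of k safe cells leaves independent strips of sizes max(0, i-2) and max(0, k-i-3). Hence G(k) = mex{ G(max(0,i-2)) XOR G(max(0,k-i-3)) : 0 <= i < k }, with G(0) = 0.
G(1): splits (0,0):0^0=0 -> mex({0}) = 1
G(2): splits (0,0):0^0=0 -> mex({0}) = 1
G(3): splits (0,0):0^0=0 -> mex({0}) = 1
G(4): splits (0,1):0^1=1 (0,0):0^0=0 -> mex({0, 1}) = 2
G(5): splits (0,2):0^1=1 (0,1):0^1=1 (0,0):0^0=0 -> mex({0, 1}) = 2
G(6) = mex({1}) = 0
G(7) = mex({0, 1, 2}) = 3
G(8) = mex({0, 1, 2}) = 3
G(9) = mex({0, 2}) = 1
G(10) = mex({0, 2, 3}) = 1
G(11) = mex({0, 3}) = 1
G(12) = mex({1, 3}) = 0
G(13) = mex({0, 1, 2, 3}) = 4
G(14) = mex({0, 1, 2}) = 3
G(15) = mex({0, 1, 2}) = 3
G(16) = mex({0, 1, 2, 4}) = 3
G(17) = mex({0, 1, 3, 4}) = 2
G(18) = mex({0, 1, 3, 4}) = 2
G(19) = mex({0, 1, 3, 5}) = 2
G(20) = mex({0, 1, 2, 3, 5}) = 4
G(21) = mex({0, 1, 2, 3, 5}) = 4
G(22) = mex({1, 2, 6}) = 0
G(23) = mex({0, 1, 2, 3, 4, 6}) = 5
G(24) = mex({0, 1, 2, 3, 4}) = 5
G(25) = mex({0, 1, 3, 4, 7}) = 2
G(26) = mex({0, 1, 3, 4, 5, 7}) = 2
G(27) = mex({0, 1, 3, 5}) = 2
G(28) = mex({0, 1, 2, 5}) = 3
G(29) = mex({0, 1, 2, 4, 5, 6}) = 3
G(30) = mex({1, 2, 4, 6}) = 0
G(31) = mex({0, 1, 2, 3, 4, 6}) = 5
G(32) = mex({1, 2, 3, 4, 7}) = 0
G(33) = mex({0, 3, 7}) = 1
G(34) = mex({0, 2, 3, 5, 7}) = 1
G(35) = mex({0, 2, 3, 5, 6}) = 1
G(36) = mex({0, 1, 2, 5, 6}) = 3
G(37) = mex({0, 1, 2, 4, 5, 6}) = 3
Therefore G(37) = 3.

3


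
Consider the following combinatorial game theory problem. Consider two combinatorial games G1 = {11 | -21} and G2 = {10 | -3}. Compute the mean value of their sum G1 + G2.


G1 = {11 | -21}, G2 = {10 | -3}
Each is a switch {a | b} with numbers a > b; its mean value is (a + b)/2, and mean value is additive over game sums: m(G1 + G2) = m(G1) + m(G2).
Mean of G1 = (11 + (-21))/2 = -10/2 = -5
Mean of G2 = (10 + (-3))/2 = 7/2 = 7/2
Mean of G1 + G2 = -5 + 7/2 = -3/2

-3/2


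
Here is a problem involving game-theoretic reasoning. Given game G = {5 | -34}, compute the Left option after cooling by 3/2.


Original game: {5 | -34} (a switch {a | b} with a > b).
Cooling by t (for t below the temperature (a - b)/2 = 39/2) taxes each move by t: {a | b} cooled by t is {a - t | b + t}.
Cooling amount: t = 3/2
Cooled Left option: 5 - 3/2 = 7/2
Cooled Right option: -34 + 3/2 = -65/2
Cooled game: {7/2 | -65/2}
Left option = 7/2

7/2


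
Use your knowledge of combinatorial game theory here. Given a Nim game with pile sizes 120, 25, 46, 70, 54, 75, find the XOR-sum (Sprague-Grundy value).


We need the XOR (exclusive or) of all pile sizes.
After XOR-ing pile 1 (size 120): 0 XOR 120 = 120
After XOR-ing pile 2 (size 25): 120 XOR 25 = 97
After XOR-ing pile 3 (size 46): 97 XOR 46 = 79
After XOR-ing pile 4 (size 70): 79 XOR 70 = 9
After XOR-ing pile 5 (size 54): 9 XOR 54 = 63
After XOR-ing pile 6 (size 75): 63 XOR 75 = 116
The Nim-value of this position is 116.

116


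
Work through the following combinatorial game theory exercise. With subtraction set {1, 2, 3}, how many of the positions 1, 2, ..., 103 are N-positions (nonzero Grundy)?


Subtraction set S = {1, 2, 3}, so G(n) = n mod 4.
G(n) = 0 when n is a multiple of 4.
Multiples of 4 in [1, 103]: 25
N-positions (nonzero Grundy) = 103 - 25 = 78

78


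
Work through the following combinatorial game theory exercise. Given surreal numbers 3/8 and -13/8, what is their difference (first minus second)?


x = 3/8, y = -13/8
Converting to common denominator: 8
x = 3/8, y = -13/8
x - y = 3/8 - -13/8 = 2

2


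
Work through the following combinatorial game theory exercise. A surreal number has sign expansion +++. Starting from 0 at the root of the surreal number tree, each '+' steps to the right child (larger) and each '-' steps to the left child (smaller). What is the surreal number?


Sign expansion: +++
Rule: track bounds (lo, hi), initially (-inf, +inf). On '+', the current value becomes lo and we move to the simplest number in (value, hi): value + 1 if hi = +inf, otherwise the midpoint (value + hi)/2. On '-', the current value becomes hi and we move to value - 1 if lo = -inf, otherwise the midpoint (lo + value)/2.
Start at 0.
Step 1: sign = +, move right. Bounds: (0, +inf). Value = 1
Step 2: sign = +, move right. Bounds: (1, +inf). Value = 2
Step 3: sign = +, move right. Bounds: (2, +inf). Value = 3
The surreal number with sign expansion +++ is 3.

3


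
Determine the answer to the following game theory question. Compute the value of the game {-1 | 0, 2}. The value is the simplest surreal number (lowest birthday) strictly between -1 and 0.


Left options: {-1}, max = -1
Right options: {0, 2}, min = 0
All options are numbers and max(Left) < min(Right), so by the simplicity theorem the value is the simplest (earliest-born) number strictly between -1 and 0.
No integer lies strictly between -1 and 0, so the value is the dyadic rational m/2^k in the interval with the smallest k (then m odd); search k = 1, 2, ...:
Denominator 2: -1/2 lies strictly between -1 and 0 -- found.
The simplest number in the interval is -1/2.
Game value = -1/2

-1/2


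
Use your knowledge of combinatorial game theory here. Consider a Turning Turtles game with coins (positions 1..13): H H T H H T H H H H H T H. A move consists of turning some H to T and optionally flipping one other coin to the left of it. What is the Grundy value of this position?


Coins: H H T H H T H H H H H T H
Key fact: a single head at position k behaves exactly like a Nim heap of size k (turning it to T and optionally flipping a coin at j < k corresponds to moving the heap from k to j, or to 0), and heads combine as a disjunctive sum (two heads at the same place would cancel, matching j XOR j = 0). So the Nim-value is the XOR of the 1-indexed positions of the heads.
Face-up positions (1-indexed): [1, 2, 4, 5, 7, 8, 9, 10, 11, 13]
XOR 0 with 1: 0 XOR 1 = 1
XOR 1 with 2: 1 XOR 2 = 3
XOR 3 with 4: 3 XOR 4 = 7
XOR 7 with 5: 7 XOR 5 = 2
XOR 2 with 7: 2 XOR 7 = 5
XOR 5 with 8: 5 XOR 8 = 13
XOR 13 with 9: 13 XOR 9 = 4
XOR 4 with 10: 4 XOR 10 = 14
XOR 14 with 11: 14 XOR 11 = 5
XOR 5 with 13: 5 XOR 13 = 8
Nim-value = 8

8


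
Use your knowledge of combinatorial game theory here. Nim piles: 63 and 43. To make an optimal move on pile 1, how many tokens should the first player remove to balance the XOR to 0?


Piles: 63 and 43
Current XOR: 63 XOR 43 = 20 (non-zero, so this is an N-position).
To make the XOR zero, we need to find a move that balances the piles.
For pile 1 (size 63): target = 63 XOR 20 = 43
We reduce pile 1 from 63 to 43.
Tokens removed: 63 - 43 = 20
Verification: 43 XOR 43 = 0

20


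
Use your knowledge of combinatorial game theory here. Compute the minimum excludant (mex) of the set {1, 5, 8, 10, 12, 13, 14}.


Set = {1, 5, 8, 10, 12, 13, 14}
0 is NOT in the set. This is the mex.
mex = 0

0


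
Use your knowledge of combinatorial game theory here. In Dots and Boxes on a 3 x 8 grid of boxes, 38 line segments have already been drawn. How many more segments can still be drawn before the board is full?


Grid: 3 x 8 boxes, i.e. 4 rows and 9 columns of dots.
Horizontal edges: (rows + 1) * cols = 4 * 8 = 32
Vertical edges: rows * (cols + 1) = 3 * 9 = 27
Total edges: 32 + 27 = 59
Edges drawn: 38
Remaining: 59 - 38 = 21

21


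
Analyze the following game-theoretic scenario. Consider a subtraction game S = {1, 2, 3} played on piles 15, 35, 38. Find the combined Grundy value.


Subtraction set: {1, 2, 3}
For this subtraction set, G(n) = n mod 4 (period = max + 1 = 4).
Pile 1 (size 15): G(15) = 15 mod 4 = 3
Pile 2 (size 35): G(35) = 35 mod 4 = 3
Pile 3 (size 38): G(38) = 38 mod 4 = 2
Total Grundy value = XOR of all: 3 XOR 3 XOR 2 = 2

2


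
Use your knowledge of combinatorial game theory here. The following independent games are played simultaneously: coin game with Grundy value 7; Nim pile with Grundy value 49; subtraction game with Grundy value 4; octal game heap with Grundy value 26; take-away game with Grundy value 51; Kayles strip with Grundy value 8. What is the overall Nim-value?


By the Sprague-Grundy theorem, the Grundy value of a sum of games is the XOR of individual Grundy values.
coin game: Grundy value = 7. Running XOR: 0 XOR 7 = 7
Nim pile: Grundy value = 49. Running XOR: 7 XOR 49 = 54
subtraction game: Grundy value = 4. Running XOR: 54 XOR 4 = 50
octal game heap: Grundy value = 26. Running XOR: 50 XOR 26 = 40
take-away game: Grundy value = 51. Running XOR: 40 XOR 51 = 27
Kayles strip: Grundy value = 8. Running XOR: 27 XOR 8 = 19
The combined Grundy value is 19.

19


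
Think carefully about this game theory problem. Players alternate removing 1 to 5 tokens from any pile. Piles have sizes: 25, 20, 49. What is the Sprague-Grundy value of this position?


Subtraction set: {1, 2, 3, 4, 5}
For this subtraction set, G(n) = n mod 6 (period = max + 1 = 6).
Pile 1 (size 25): G(25) = 25 mod 6 = 1
Pile 2 (size 20): G(20) = 20 mod 6 = 2
Pile 3 (size 49): G(49) = 49 mod 6 = 1
Total Grundy value = XOR of all: 1 XOR 2 XOR 1 = 2

2


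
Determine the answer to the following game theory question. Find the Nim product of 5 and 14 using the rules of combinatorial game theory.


Nim multiplication is bilinear over XOR: (u XOR v) * w = (u*w) XOR (v*w).
So we split each operand into its bit components and XOR the pairwise Nim products.
5 = 1 + 4 (as XOR of powers of 2).
14 = 2 + 4 + 8 (as XOR of powers of 2).
Using the standard Nim-product table on single bits:
  2*2 = 3,   2*4 = 8,   2*8 = 12,
  4*4 = 6,   4*8 = 11,  8*8 = 13,
and  1*x = x (identity), k*l = l*k (commutative).
Pairwise Nim products:
  1 * 2 = 2
  1 * 4 = 4
  1 * 8 = 8
  4 * 2 = 8
  4 * 4 = 6
  4 * 8 = 11
XOR them: 2 XOR 4 XOR 8 XOR 8 XOR 6 XOR 11 = 11.
Result: 5 * 14 = 11 (in Nim).

11


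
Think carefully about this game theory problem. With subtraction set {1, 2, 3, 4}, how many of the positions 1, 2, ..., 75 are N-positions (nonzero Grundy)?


Subtraction set S = {1, 2, 3, 4}, so G(n) = n mod 5.
G(n) = 0 when n is a multiple of 5.
Multiples of 5 in [1, 75]: 15
N-positions (nonzero Grundy) = 75 - 15 = 60

60


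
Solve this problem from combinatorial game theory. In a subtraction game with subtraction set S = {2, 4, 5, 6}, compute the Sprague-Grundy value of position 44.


The subtraction set is S = {2, 4, 5, 6}.
G(k) = mex{ G(k - s) : s in S, s <= k }. We compute iteratively: G(0) = 0.
G(1) = mex({}) = 0
G(2) = mex({0}) = 1
G(3) = mex({0}) = 1
G(4) = mex({0, 1}) = 2
G(5) = mex({0, 1}) = 2
G(6) = mex({0, 1, 2}) = 3
G(7) = mex({0, 1, 2}) = 3
G(8) = mex({1, 2, 3}) = 0
G(9) = mex({1, 2, 3}) = 0
G(10) = mex({0, 2, 3}) = 1
G(11) = mex({0, 2, 3}) = 1
G(12) = mex({0, 1, 3}) = 2
G(13) = mex({0, 1, 3}) = 2
Observe that G(8)..G(13) = 0, 0, 1, 1, 2, 2 repeats G(0)..G(5) = 0, 0, 1, 1, 2, 2.
For k >= max(S) = 6, G(k) is determined by the previous 6 values G(k-6)..G(k-1); a window of 6 consecutive values has recurred shifted by 8, so by induction G(k + 8) = G(k) for all k >= 0: the sequence is periodic from the start with period 8.
One period: G(0..7) = 0, 0, 1, 1, 2, 2, 3, 3.
44 mod 8 = 4, so G(44) = G(4) = 2.

2


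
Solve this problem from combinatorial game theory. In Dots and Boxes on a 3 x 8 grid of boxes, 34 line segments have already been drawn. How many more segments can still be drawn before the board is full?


Grid: 3 x 8 boxes, i.e. 4 rows and 9 columns of dots.
Horizontal edges: (rows + 1) * cols = 4 * 8 = 32
Vertical edges: rows * (cols + 1) = 3 * 9 = 27
Total edges: 32 + 27 = 59
Edges drawn: 34
Remaining: 59 - 34 = 25

25


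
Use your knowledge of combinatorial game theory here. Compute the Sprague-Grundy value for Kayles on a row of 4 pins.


Kayles: a move removes 1 or 2 adjacent pins from a contiguous row.
Removing pins from a row of k leaves two independent rows (a, b) with a + b = k - 1 (one pin) or a + b = k - 2 (two pins); an end removal gives a = 0.
By Sprague-Grundy, G(k) = mex{ G(a) XOR G(b) } over all these splits. G(0) = 0.
G(1): splits (0,0):0^0=0 -> mex({0}) = 1
G(2): splits (0,1):0^1=1 (0,0):0^0=0 -> mex({0, 1}) = 2
G(3): splits (0,2):0^2=2 (1,1):1^1=0 (0,1):0^1=1 -> mex({0, 1, 2}) = 3
G(4): splits (0,3):0^3=3 (1,2):1^2=3 (0,2):0^2=2 (1,1):1^1=0 -> mex({0, 2, 3}) = 1
Therefore G(4) = 1.

1


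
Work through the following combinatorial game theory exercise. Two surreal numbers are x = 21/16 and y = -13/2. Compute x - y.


x = 21/16, y = -13/2
Converting to common denominator: 16
x = 21/16, y = -104/16
x - y = 21/16 - -13/2 = 125/16

125/16


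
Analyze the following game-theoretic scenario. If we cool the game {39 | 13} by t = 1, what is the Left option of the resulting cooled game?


Original game: {39 | 13} (a switch {a | b} with a > b).
Cooling by t (for t below the temperature (a - b)/2 = 13) taxes each move by t: {a | b} cooled by t is {a - t | b + t}.
Cooling amount: t = 1
Cooled Left option: 39 - 1 = 38
Cooled Right option: 13 + 1 = 14
Cooled game: {38 | 14}
Left option = 38

38


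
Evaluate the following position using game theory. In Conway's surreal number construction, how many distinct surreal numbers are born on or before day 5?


Day 0: {|} = 0 is born. Count = 1.
Day n: the number of surreal numbers born by day n is 2^(n+1) - 1.
By day 0: 2^1 - 1 = 1
By day 1: 2^2 - 1 = 3
By day 2: 2^3 - 1 = 7
By day 3: 2^4 - 1 = 15
By day 4: 2^5 - 1 = 31
By day 5: 2^6 - 1 = 63
By day 5: 63 surreal numbers.

63


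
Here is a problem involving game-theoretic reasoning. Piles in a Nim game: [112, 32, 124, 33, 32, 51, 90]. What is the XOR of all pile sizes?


We need the XOR (exclusive or) of all pile sizes.
After XOR-ing pile 1 (size 112): 0 XOR 112 = 112
After XOR-ing pile 2 (size 32): 112 XOR 32 = 80
After XOR-ing pile 3 (size 124): 80 XOR 124 = 44
After XOR-ing pile 4 (size 33): 44 XOR 33 = 13
After XOR-ing pile 5 (size 32): 13 XOR 32 = 45
After XOR-ing pile 6 (size 51): 45 XOR 51 = 30
After XOR-ing pile 7 (size 90): 30 XOR 90 = 68
The Nim-value of this position is 68.

68


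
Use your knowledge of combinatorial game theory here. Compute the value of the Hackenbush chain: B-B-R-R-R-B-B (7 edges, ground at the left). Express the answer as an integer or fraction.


Edges (from ground): B-B-R-R-R-B-B
By Berlekamp's sign-expansion rule, a Blue-Red Hackenbush stalk has the value of the surreal number whose sign sequence is the edge sequence with B -> + and R -> -.
Sign sequence: ++---++
Trace the sign expansion in the surreal number tree, starting from 0:
Edge 1: B (sign +) -> bounds (0, +inf), value = 1
Edge 2: B (sign +) -> bounds (1, +inf), value = 2
Edge 3: R (sign -) -> bounds (1, 2), value = 3/2
Edge 4: R (sign -) -> bounds (1, 3/2), value = 5/4
Edge 5: R (sign -) -> bounds (1, 5/4), value = 9/8
Edge 6: B (sign +) -> bounds (9/8, 5/4), value = 19/16
Edge 7: B (sign +) -> bounds (19/16, 5/4), value = 39/32
Game value = 39/32

39/32


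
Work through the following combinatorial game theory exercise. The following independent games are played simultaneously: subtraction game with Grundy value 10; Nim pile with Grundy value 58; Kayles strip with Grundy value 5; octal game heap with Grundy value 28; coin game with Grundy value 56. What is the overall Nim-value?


By the Sprague-Grundy theorem, the Grundy value of a sum of games is the XOR of individual Grundy values.
subtraction game: Grundy value = 10. Running XOR: 0 XOR 10 = 10
Nim pile: Grundy value = 58. Running XOR: 10 XOR 58 = 48
Kayles strip: Grundy value = 5. Running XOR: 48 XOR 5 = 53
octal game heap: Grundy value = 28. Running XOR: 53 XOR 28 = 41
coin game: Grundy value = 56. Running XOR: 41 XOR 56 = 17
The combined Grundy value is 17.

17


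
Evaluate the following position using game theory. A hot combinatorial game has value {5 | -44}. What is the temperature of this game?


The game is {5 | -44}, a switch {a | b} with numbers a > b.
Cooling {a | b} by t gives {a - t | b + t}, which stops being hot when a - t = b + t, i.e. at t = (a - b)/2. So the temperature of a switch is (a - b)/2.
Temperature = (Left option - Right option) / 2
= (5 - (-44)) / 2
= 49 / 2
= 49/2

49/2


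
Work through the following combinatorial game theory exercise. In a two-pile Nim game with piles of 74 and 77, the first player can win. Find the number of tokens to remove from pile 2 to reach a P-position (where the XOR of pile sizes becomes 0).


Piles: 74 and 77
Current XOR: 74 XOR 77 = 7 (non-zero, so this is an N-position).
To make the XOR zero, we need to find a move that balances the piles.
For pile 2 (size 77): target = 77 XOR 7 = 74
We reduce pile 2 from 77 to 74.
Tokens removed: 77 - 74 = 3
Verification: 74 XOR 74 = 0

3


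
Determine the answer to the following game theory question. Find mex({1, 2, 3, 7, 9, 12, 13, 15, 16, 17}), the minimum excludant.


Set = {1, 2, 3, 7, 9, 12, 13, 15, 16, 17}
0 is NOT in the set. This is the mex.
mex = 0

0


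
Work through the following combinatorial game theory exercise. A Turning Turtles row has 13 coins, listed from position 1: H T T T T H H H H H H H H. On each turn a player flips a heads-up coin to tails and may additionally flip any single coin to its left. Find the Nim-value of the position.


Coins: H T T T T H H H H H H H H
Key fact: a single head at position k behaves exactly like a Nim heap of size k (turning it to T and optionally flipping a coin at j < k corresponds to moving the heap from k to j, or to 0), and heads combine as a disjunctive sum (two heads at the same place would cancel, matching j XOR j = 0). So the Nim-value is the XOR of the 1-indexed positions of the heads.
Face-up positions (1-indexed): [1, 6, 7, 8, 9, 10, 11, 12, 13]
XOR 0 with 1: 0 XOR 1 = 1
XOR 1 with 6: 1 XOR 6 = 7
XOR 7 with 7: 7 XOR 7 = 0
XOR 0 with 8: 0 XOR 8 = 8
XOR 8 with 9: 8 XOR 9 = 1
XOR 1 with 10: 1 XOR 10 = 11
XOR 11 with 11: 11 XOR 11 = 0
XOR 0 with 12: 0 XOR 12 = 12
XOR 12 with 13: 12 XOR 13 = 1
Nim-value = 1

1


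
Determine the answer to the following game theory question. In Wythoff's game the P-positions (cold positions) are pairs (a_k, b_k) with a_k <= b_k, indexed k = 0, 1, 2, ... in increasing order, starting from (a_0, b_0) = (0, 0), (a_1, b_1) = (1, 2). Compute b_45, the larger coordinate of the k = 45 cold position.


By Wythoff's theorem, a_k = floor(k * phi) and b_k = floor(k * phi^2) = a_k + k, where phi = (1 + sqrt(5))/2 is the golden ratio.
phi = (1 + sqrt(5))/2 = 1.618034
phi^2 = phi + 1 = 2.618034
k = 45
k * phi^2 = 45 * 2.618034 = 117.811529
b_45 = floor(k * phi^2) = 117 (check: a_45 + k = 72 + 45 = 117)

117


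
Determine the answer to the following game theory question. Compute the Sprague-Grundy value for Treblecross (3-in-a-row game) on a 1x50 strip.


Treblecross: place X on empty cells; 3-in-a-row wins.
Playing within two cells of an existing X lets the opponent win at once, so sensible play treats the cells i-2..i+2 around each X as dead. The player left with no safe cell loses, so this is a normal-play take-away game on strips of safe cells.
Placing X at cell i (0-indexed) of a strip of k safe cells leaves independent strips of sizes max(0, i-2) and max(0, k-i-3). Hence G(k) = mex{ G(max(0,i-2)) XOR G(max(0,k-i-3)) : 0 <= i < k }, with G(0) = 0.
G(1): splits (0,0):0^0=0 -> mex({0}) = 1
G(2): splits (0,0):0^0=0 -> mex({0}) = 1
G(3): splits (0,0):0^0=0 -> mex({0}) = 1
G(4): splits (0,1):0^1=1 (0,0):0^0=0 -> mex({0, 1}) = 2
G(5): splits (0,2):0^1=1 (0,1):0^1=1 (0,0):0^0=0 -> mex({0, 1}) = 2
G(6) = mex({1}) = 0
G(7) = mex({0, 1, 2}) = 3
G(8) = mex({0, 1, 2}) = 3
G(9) = mex({0, 2}) = 1
G(10) = mex({0, 2, 3}) = 1
G(11) = mex({0, 3}) = 1
G(12) = mex({1, 3}) = 0
G(13) = mex({0, 1, 2, 3}) = 4
G(14) = mex({0, 1, 2}) = 3
G(15) = mex({0, 1, 2}) = 3
G(16) = mex({0, 1, 2, 4}) = 3
G(17) = mex({0, 1, 3, 4}) = 2
G(18) = mex({0, 1, 3, 4}) = 2
G(19) = mex({0, 1, 3, 5}) = 2
G(20) = mex({0, 1, 2, 3, 5}) = 4
G(21) = mex({0, 1, 2, 3, 5}) = 4
G(22) = mex({1, 2, 6}) = 0
G(23) = mex({0, 1, 2, 3, 4, 6}) = 5
G(24) = mex({0, 1, 2, 3, 4}) = 5
G(25) = mex({0, 1, 3, 4, 7}) = 2
G(26) = mex({0, 1, 3, 4, 5, 7}) = 2
G(27) = mex({0, 1, 3, 5}) = 2
G(28) = mex({0, 1, 2, 5}) = 3
G(29) = mex({0, 1, 2, 4, 5, 6}) = 3
G(30) = mex({1, 2, 4, 6}) = 0
G(31) = mex({0, 1, 2, 3, 4, 6}) = 5
G(32) = mex({1, 2, 3, 4, 7}) = 0
G(33) = mex({0, 3, 7}) = 1
G(34) = mex({0, 2, 3, 5, 7}) = 1
G(35) = mex({0, 2, 3, 5, 6}) = 1
G(36) = mex({0, 1, 2, 5, 6}) = 3
G(37) = mex({0, 1, 2, 4, 5, 6}) = 3
G(38) = mex({0, 1, 2, 4}) = 3
G(39) = mex({0, 1, 2, 3, 4, 7}) = 5
G(40) = mex({0, 1, 2, 3, 4, 5, 7}) = 6
G(41) = mex({0, 1, 2, 3, 5, 7}) = 4
G(42) = mex({0, 1, 2, 3, 5, 6, 7}) = 4
G(43) = mex({0, 2, 3, 5, 6}) = 1
G(44) = mex({1, 2, 3, 4, 5, 6}) = 0
G(45) = mex({0, 1, 2, 3, 4, 6, 7}) = 5
G(46) = mex({0, 1, 2, 3, 4, 7}) = 5
G(47) = mex({0, 1, 2, 3, 4, 5, 7}) = 6
G(48) = mex({0, 1, 2, 3, 4, 5, 7}) = 6
G(49) = mex({0, 1, 3, 4, 5, 7}) = 2
G(50) = mex({0, 1, 2, 3, 4, 5, 6}) = 7
Therefore G(50) = 7.

7


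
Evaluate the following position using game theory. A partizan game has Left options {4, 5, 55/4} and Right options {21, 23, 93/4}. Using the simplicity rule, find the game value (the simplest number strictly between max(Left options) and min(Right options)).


Left options: {4, 5, 55/4}, max = 55/4
Right options: {21, 23, 93/4}, min = 21
All options are numbers and max(Left) < min(Right), so by the simplicity theorem the value is the simplest (earliest-born) number strictly between 55/4 and 21.
Integers 14 through 20 all lie strictly between 55/4 and 21.
Among integers, the simplest (lowest birthday = smallest |n|; 0 is born on day 0, +-n on day n) is 14.
No non-integer in the interval can be simpler: if x is a non-integer in the interval, then floor(x) or ceil(x) also lies in the interval (the interval contains an integer), and both are proper prefixes of x's sign expansion, i.e. born earlier. So the game value is 14.
Game value = 14

14


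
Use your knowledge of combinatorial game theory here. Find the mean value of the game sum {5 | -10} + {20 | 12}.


G1 = {5 | -10}, G2 = {20 | 12}
Each is a switch {a | b} with numbers a > b; its mean value is (a + b)/2, and mean value is additive over game sums: m(G1 + G2) = m(G1) + m(G2).
Mean of G1 = (5 + (-10))/2 = -5/2 = -5/2
Mean of G2 = (20 + (12))/2 = 32/2 = 16
Mean of G1 + G2 = -5/2 + 16 = 27/2

27/2


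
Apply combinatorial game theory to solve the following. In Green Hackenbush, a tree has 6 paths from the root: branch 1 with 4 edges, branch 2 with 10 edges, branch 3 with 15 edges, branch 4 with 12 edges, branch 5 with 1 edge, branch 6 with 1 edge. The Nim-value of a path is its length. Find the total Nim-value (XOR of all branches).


The tree has 6 branches from the ground vertex.
In Green Hackenbush, the Nim-value of a simple path of length k is k.
Branch 1: length 4, Nim-value = 4
Branch 2: length 10, Nim-value = 10
Branch 3: length 15, Nim-value = 15
Branch 4: length 12, Nim-value = 12
Branch 5: length 1, Nim-value = 1
Branch 6: length 1, Nim-value = 1
Total Nim-value = XOR of all branch values:
0 XOR 4 = 4
4 XOR 10 = 14
14 XOR 15 = 1
1 XOR 12 = 13
13 XOR 1 = 12
12 XOR 1 = 13
Nim-value of the tree = 13

13


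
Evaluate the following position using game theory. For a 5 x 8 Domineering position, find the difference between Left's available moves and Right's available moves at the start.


Board is 5 x 8 (rows x cols).
Left (vertical) placements: (rows-1) * cols = 4 * 8 = 32
Right (horizontal) placements: rows * (cols-1) = 5 * 7 = 35
Advantage = Left - Right = 32 - 35 = -3

-3


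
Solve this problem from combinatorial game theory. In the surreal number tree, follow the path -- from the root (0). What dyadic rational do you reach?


Sign expansion: --
Rule: track bounds (lo, hi), initially (-inf, +inf). On '+', the current value becomes lo and we move to the simplest number in (value, hi): value + 1 if hi = +inf, otherwise the midpoint (value + hi)/2. On '-', the current value becomes hi and we move to value - 1 if lo = -inf, otherwise the midpoint (lo + value)/2.
Start at 0.
Step 1: sign = -, move left. Bounds: (-inf, 0). Value = -1
Step 2: sign = -, move left. Bounds: (-inf, -1). Value = -2
The surreal number with sign expansion -- is -2.

-2


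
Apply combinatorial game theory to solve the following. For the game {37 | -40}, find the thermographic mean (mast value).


Game = {37 | -40}, a switch {a | b} with numbers a > b.
Its thermograph has left wall a - t and right wall b + t, which meet at t = (a - b)/2, where both equal (a + b)/2. So the mast (mean value) is at (a + b)/2.
Mean = (37 + (-40))/2 = -3/2 = -3/2

-3/2


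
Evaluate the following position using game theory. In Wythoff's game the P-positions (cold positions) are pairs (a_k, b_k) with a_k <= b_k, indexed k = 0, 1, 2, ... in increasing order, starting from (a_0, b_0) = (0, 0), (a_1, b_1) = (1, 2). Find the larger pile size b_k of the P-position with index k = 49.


By Wythoff's theorem, a_k = floor(k * phi) and b_k = floor(k * phi^2) = a_k + k, where phi = (1 + sqrt(5))/2 is the golden ratio.
phi = (1 + sqrt(5))/2 = 1.618034
phi^2 = phi + 1 = 2.618034
k = 49
k * phi^2 = 49 * 2.618034 = 128.283665
b_49 = floor(k * phi^2) = 128 (check: a_49 + k = 79 + 49 = 128)

128


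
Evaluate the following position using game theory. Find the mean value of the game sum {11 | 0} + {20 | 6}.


G1 = {11 | 0}, G2 = {20 | 6}
Each is a switch {a | b} with numbers a > b; its mean value is (a + b)/2, and mean value is additive over game sums: m(G1 + G2) = m(G1) + m(G2).
Mean of G1 = (11 + (0))/2 = 11/2 = 11/2
Mean of G2 = (20 + (6))/2 = 26/2 = 13
Mean of G1 + G2 = 11/2 + 13 = 37/2

37/2


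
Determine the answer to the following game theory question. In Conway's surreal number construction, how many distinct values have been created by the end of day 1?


Day 0: {|} = 0 is born. Count = 1.
Day n: the number of surreal numbers born by day n is 2^(n+1) - 1.
By day 0: 2^1 - 1 = 1
By day 1: 2^2 - 1 = 3
By day 1: 3 surreal numbers.

3


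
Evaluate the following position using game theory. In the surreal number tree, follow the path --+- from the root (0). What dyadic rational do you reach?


Sign expansion: --+-
Rule: track bounds (lo, hi), initially (-inf, +inf). On '+', the current value becomes lo and we move to the simplest number in (value, hi): value + 1 if hi = +inf, otherwise the midpoint (value + hi)/2. On '-', the current value becomes hi and we move to value - 1 if lo = -inf, otherwise the midpoint (lo + value)/2.
Start at 0.
Step 1: sign = -, move left. Bounds: (-inf, 0). Value = -1
Step 2: sign = -, move left. Bounds: (-inf, -1). Value = -2
Step 3: sign = +, move right. Bounds: (-2, -1). Value = -3/2
Step 4: sign = -, move left. Bounds: (-2, -3/2). Value = -7/4
The surreal number with sign expansion --+- is -7/4.

-7/4


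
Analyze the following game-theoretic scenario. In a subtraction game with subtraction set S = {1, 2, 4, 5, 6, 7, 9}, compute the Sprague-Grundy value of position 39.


The subtraction set is S = {1, 2, 4, 5, 6, 7, 9}.
G(k) = mex{ G(k - s) : s in S, s <= k }. We compute iteratively: G(0) = 0.
G(1) = mex({0}) = 1
G(2) = mex({0, 1}) = 2
G(3) = mex({1, 2}) = 0
G(4) = mex({0, 2}) = 1
G(5) = mex({0, 1}) = 2
G(6) = mex({0, 1, 2}) = 3
G(7) = mex({0, 1, 2, 3}) = 4
G(8) = mex({0, 1, 2, 3, 4}) = 5
G(9) = mex({0, 1, 2, 4, 5}) = 3
G(10) = mex({0, 1, 2, 3, 5}) = 4
G(11) = mex({1, 2, 3, 4}) = 0
G(12) = mex({0, 2, 3, 4, 5}) = 1
G(13) = mex({0, 1, 3, 4, 5}) = 2
G(14) = mex({1, 2, 3, 4, 5}) = 0
G(15) = mex({0, 2, 3, 4, 5}) = 1
G(16) = mex({0, 1, 3, 4}) = 2
G(17) = mex({0, 1, 2, 4, 5}) = 3
G(18) = mex({0, 1, 2, 3}) = 4
G(19) = mex({0, 1, 2, 3, 4}) = 5
Observe that G(11)..G(19) = 0, 1, 2, 0, 1, 2, 3, 4, 5 repeats G(0)..G(8) = 0, 1, 2, 0, 1, 2, 3, 4, 5.
For k >= max(S) = 9, G(k) is determined by the previous 9 values G(k-9)..G(k-1); a window of 9 consecutive values has recurred shifted by 11, so by induction G(k + 11) = G(k) for all k >= 0: the sequence is periodic from the start with period 11.
One period: G(0..10) = 0, 1, 2, 0, 1, 2, 3, 4, 5, 3, 4.
39 mod 11 = 6, so G(39) = G(6) = 3.

3


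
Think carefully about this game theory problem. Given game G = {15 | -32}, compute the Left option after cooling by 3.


Original game: {15 | -32} (a switch {a | b} with a > b).
Cooling by t (for t below the temperature (a - b)/2 = 47/2) taxes each move by t: {a | b} cooled by t is {a - t | b + t}.
Cooling amount: t = 3
Cooled Left option: 15 - 3 = 12
Cooled Right option: -32 + 3 = -29
Cooled game: {12 | -29}
Left option = 12

12


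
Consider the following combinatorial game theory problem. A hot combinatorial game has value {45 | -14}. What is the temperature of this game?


The game is {45 | -14}, a switch {a | b} with numbers a > b.
Cooling {a | b} by t gives {a - t | b + t}, which stops being hot when a - t = b + t, i.e. at t = (a - b)/2. So the temperature of a switch is (a - b)/2.
Temperature = (Left option - Right option) / 2
= (45 - (-14)) / 2
= 59 / 2
= 59/2

59/2


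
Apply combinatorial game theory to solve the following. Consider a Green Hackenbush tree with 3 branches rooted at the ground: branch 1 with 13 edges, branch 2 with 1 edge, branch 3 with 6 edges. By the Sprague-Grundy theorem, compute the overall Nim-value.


The tree has 3 branches from the ground vertex.
In Green Hackenbush, the Nim-value of a simple path of length k is k.
Branch 1: length 13, Nim-value = 13
Branch 2: length 1, Nim-value = 1
Branch 3: length 6, Nim-value = 6
Total Nim-value = XOR of all branch values:
0 XOR 13 = 13
13 XOR 1 = 12
12 XOR 6 = 10
Nim-value of the tree = 10

10


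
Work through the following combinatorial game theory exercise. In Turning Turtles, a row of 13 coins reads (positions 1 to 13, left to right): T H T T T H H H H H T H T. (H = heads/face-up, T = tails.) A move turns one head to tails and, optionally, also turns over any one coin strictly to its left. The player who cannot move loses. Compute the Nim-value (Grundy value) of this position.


Coins: T H T T T H H H H H T H T
Key fact: a single head at position k behaves exactly like a Nim heap of size k (turning it to T and optionally flipping a coin at j < k corresponds to moving the heap from k to j, or to 0), and heads combine as a disjunctive sum (two heads at the same place would cancel, matching j XOR j = 0). So the Nim-value is the XOR of the 1-indexed positions of the heads.
Face-up positions (1-indexed): [2, 6, 7, 8, 9, 10, 12]
XOR 0 with 2: 0 XOR 2 = 2
XOR 2 with 6: 2 XOR 6 = 4
XOR 4 with 7: 4 XOR 7 = 3
XOR 3 with 8: 3 XOR 8 = 11
XOR 11 with 9: 11 XOR 9 = 2
XOR 2 with 10: 2 XOR 10 = 8
XOR 8 with 12: 8 XOR 12 = 4
Nim-value = 4

4


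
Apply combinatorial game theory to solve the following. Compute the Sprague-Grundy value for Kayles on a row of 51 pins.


Kayles: a move removes 1 or 2 adjacent pins from a contiguous row.
Removing pins from a row of k leaves two independent rows (a, b) with a + b = k - 1 (one pin) or a + b = k - 2 (two pins); an end removal gives a = 0.
By Sprague-Grundy, G(k) = mex{ G(a) XOR G(b) } over all these splits. G(0) = 0.
G(1): splits (0,0):0^0=0 -> mex({0}) = 1
G(2): splits (0,1):0^1=1 (0,0):0^0=0 -> mex({0, 1}) = 2
G(3): splits (0,2):0^2=2 (1,1):1^1=0 (0,1):0^1=1 -> mex({0, 1, 2}) = 3
G(4): splits (0,3):0^3=3 (1,2):1^2=3 (0,2):0^2=2 (1,1):1^1=0 -> mex({0, 2, 3}) = 1
G(5): splits (0,4):0^1=1 (1,3):1^3=2 (2,2):2^2=0 (0,3):0^3=3 (1,2):1^2=3 -> mex({0, 1, 2, 3}) = 4
G(6) = mex({0, 1, 2, 4}) = 3
G(7) = mex({0, 1, 3, 4, 5}) = 2
G(8) = mex({0, 2, 3, 5, 6}) = 1
G(9) = mex({0, 1, 2, 3, 6, 7}) = 4
G(10) = mex({0, 1, 3, 4, 5, 7}) = 2
G(11) = mex({0, 1, 2, 3, 4, 5}) = 6
G(12) = mex({0, 1, 2, 3, 5, 6, 7}) = 4
G(13) = mex({0, 2, 3, 4, 6, 7}) = 1
G(14) = mex({0, 1, 4, 5, 6, 7}) = 2
G(15) = mex({0, 1, 2, 3, 4, 5, 6}) = 7
G(16) = mex({0, 2, 3, 5, 6, 7}) = 1
G(17) = mex({0, 1, 2, 3, 5, 6, 7}) = 4
G(18) = mex({0, 1, 2, 4, 5, 6}) = 3
G(19) = mex({0, 1, 3, 4, 5, 7}) = 2
G(20) = mex({0, 2, 3, 4, 5, 6, 7}) = 1
G(21) = mex({0, 1, 2, 3, 5, 6, 7}) = 4
G(22) = mex({0, 1, 2, 3, 4, 5, 7}) = 6
G(23) = mex({0, 1, 2, 3, 4, 5, 6}) = 7
G(24) = mex({0, 1, 2, 3, 5, 6, 7}) = 4
G(25) = mex({0, 2, 3, 4, 6, 7}) = 1
G(26) = mex({0, 1, 3, 4, 5, 6, 7}) = 2
G(27) = mex({0, 1, 2, 3, 4, 5, 6, 7}) = 8
G(28) = mex({0, 1, 2, 3, 4, 6, 7, 8}) = 5
G(29) = mex({0, 1, 2, 3, 5, 6, 7, 8, 9}) = 4
G(30) = mex({0, 1, 2, 3, 4, 5, 6, 9, 10}) = 7
G(31) = mex({0, 1, 3, 4, 5, 7, 10, 11}) = 2
G(32) = mex({0, 2, 3, 4, 5, 6, 7, 9, 11}) = 1
G(33) = mex({0, 1, 2, 3, 4, 5, 6, 7, 9, 12}) = 8
G(34) = mex({0, 1, 2, 3, 4, 5, 7, 8, 11, 12}) = 6
G(35) = mex({0, 1, 2, 3, 4, 5, 6, 8, 9, 10, 11}) = 7
G(36) = mex({0, 1, 2, 3, 5, 6, 7, 9, 10}) = 4
G(37) = mex({0, 2, 3, 4, 6, 7, 9, 10, 11, 12}) = 1
G(38) = mex({0, 1, 3, 4, 5, 6, 7, 9, 10, 11, 12}) = 2
G(39) = mex({0, 1, 2, 4, 5, 6, 7, 9, 10, 12, 14}) = 3
G(40) = mex({0, 2, 3, 4, 6, 7, 11, 12, 14}) = 1
G(41) = mex({0, 1, 2, 3, 5, 6, 7, 9, 10, 11, 12}) = 4
G(42) = mex({0, 1, 2, 3, 4, 5, 6, 9, 10}) = 7
G(43) = mex({0, 1, 3, 4, 5, 7, 9, 10, 12, 15}) = 2
G(44) = mex({0, 2, 3, 4, 5, 6, 7, 9, 10, 12, 15}) = 1
G(45) = mex({0, 1, 2, 3, 4, 5, 6, 7, 9, 10, 12, 14}) = 8
G(46) = mex({0, 1, 3, 4, 5, 7, 8, 11, 12, 14}) = 2
G(47) = mex({0, 1, 2, 3, 4, 5, 6, 8, 9, 10, 11, 12}) = 7
G(48) = mex({0, 1, 2, 3, 5, 6, 7, 9, 10}) = 4
G(49) = mex({0, 2, 3, 4, 6, 7, 9, 10, 11, 12, 15}) = 1
G(50) = mex({0, 1, 4, 5, 6, 7, 9, 11, 12, 14, 15}) = 2
G(51) = mex({0, 1, 2, 3, 4, 5, 6, 7, 9, 12, 14, 15}) = 8
Therefore G(51) = 8.

8


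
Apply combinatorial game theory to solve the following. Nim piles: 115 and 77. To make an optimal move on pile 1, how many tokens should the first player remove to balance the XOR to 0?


Piles: 115 and 77
Current XOR: 115 XOR 77 = 62 (non-zero, so this is an N-position).
To make the XOR zero, we need to find a move that balances the piles.
For pile 1 (size 115): target = 115 XOR 62 = 77
We reduce pile 1 from 115 to 77.
Tokens removed: 115 - 77 = 38
Verification: 77 XOR 77 = 0

38
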